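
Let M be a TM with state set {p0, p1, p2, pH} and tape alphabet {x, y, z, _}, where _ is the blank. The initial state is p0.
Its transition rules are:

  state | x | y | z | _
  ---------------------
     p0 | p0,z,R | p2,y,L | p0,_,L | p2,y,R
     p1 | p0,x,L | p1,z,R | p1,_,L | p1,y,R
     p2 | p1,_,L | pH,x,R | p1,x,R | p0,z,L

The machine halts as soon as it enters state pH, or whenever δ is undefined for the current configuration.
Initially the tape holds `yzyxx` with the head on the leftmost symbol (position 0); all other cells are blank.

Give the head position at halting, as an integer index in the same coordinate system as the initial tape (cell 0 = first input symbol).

state=p0 head=0 tape=____[y]zyxx   (p0,y)→(p2,y,L)
state=p2 head=-1 tape=___[_]yzyxx   (p2,_)→(p0,z,L)
state=p0 head=-2 tape=__[_]zyzyxx   (p0,_)→(p2,y,R)
state=p2 head=-1 tape=__y[z]yzyxx   (p2,z)→(p1,x,R)
state=p1 head=0 tape=__yx[y]zyxx   (p1,y)→(p1,z,R)
state=p1 head=1 tape=__yxz[z]yxx   (p1,z)→(p1,_,L)
state=p1 head=0 tape=__yx[z]_yxx   (p1,z)→(p1,_,L)
state=p1 head=-1 tape=__y[x]__yxx   (p1,x)→(p0,x,L)
state=p0 head=-2 tape=__[y]x__yxx   (p0,y)→(p2,y,L)
state=p2 head=-3 tape=_[_]yx__yxx   (p2,_)→(p0,z,L)
state=p0 head=-4 tape=[_]zyx__yxx   (p0,_)→(p2,y,R)
state=p2 head=-3 tape=y[z]yx__yxx   (p2,z)→(p1,x,R)
state=p1 head=-2 tape=yx[y]x__yxx   (p1,y)→(p1,z,R)
state=p1 head=-1 tape=yxz[x]__yxx   (p1,x)→(p0,x,L)
state=p0 head=-2 tape=yx[z]x__yxx   (p0,z)→(p0,_,L)
state=p0 head=-3 tape=y[x]_x__yxx   (p0,x)→(p0,z,R)
state=p0 head=-2 tape=yz[_]x__yxx   (p0,_)→(p2,y,R)
state=p2 head=-1 tape=yzy[x]__yxx   (p2,x)→(p1,_,L)
state=p1 head=-2 tape=yz[y]___yxx   (p1,y)→(p1,z,R)
state=p1 head=-1 tape=yzz[_]__yxx   (p1,_)→(p1,y,R)
state=p1 head=0 tape=yzzy[_]_yxx   (p1,_)→(p1,y,R)
state=p1 head=1 tape=yzzyy[_]yxx   (p1,_)→(p1,y,R)
state=p1 head=2 tape=yzzyyy[y]xx   (p1,y)→(p1,z,R)
state=p1 head=3 tape=yzzyyyz[x]x   (p1,x)→(p0,x,L)
state=p0 head=2 tape=yzzyyy[z]xx   (p0,z)→(p0,_,L)
state=p0 head=1 tape=yzzyy[y]_xx   (p0,y)→(p2,y,L)
state=p2 head=0 tape=yzzy[y]y_xx   (p2,y)→(pH,x,R)
state=pH head=1 tape=yzzyx[y]_xx
At halt the head is at cell 1.

1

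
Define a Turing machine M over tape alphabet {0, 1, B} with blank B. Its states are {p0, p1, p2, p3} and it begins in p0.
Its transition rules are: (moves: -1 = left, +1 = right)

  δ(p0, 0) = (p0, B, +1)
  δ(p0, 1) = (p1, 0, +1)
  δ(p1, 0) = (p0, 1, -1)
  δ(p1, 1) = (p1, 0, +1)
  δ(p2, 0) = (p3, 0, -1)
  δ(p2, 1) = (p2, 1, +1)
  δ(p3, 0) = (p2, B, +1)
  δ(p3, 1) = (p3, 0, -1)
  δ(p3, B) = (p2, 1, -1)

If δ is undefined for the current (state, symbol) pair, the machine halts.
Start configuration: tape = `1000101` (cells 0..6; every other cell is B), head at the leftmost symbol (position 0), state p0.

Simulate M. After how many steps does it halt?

15

p0 | [1]000101B   read 1 → write 0, move +1, go to p1
p1 | 0[0]00101B   read 0 → write 1, move -1, go to p0
p0 | [0]100101B   read 0 → write B, move +1, go to p0
p0 | B[1]00101B   read 1 → write 0, move +1, go to p1
p1 | B0[0]0101B   read 0 → write 1, move -1, go to p0
p0 | B[0]10101B   read 0 → write B, move +1, go to p0
p0 | BB[1]0101B   read 1 → write 0, move +1, go to p1
p1 | BB0[0]101B   read 0 → write 1, move -1, go to p0
p0 | BB[0]1101B   read 0 → write B, move +1, go to p0
p0 | BBB[1]101B   read 1 → write 0, move +1, go to p1
p1 | BBB0[1]01B   read 1 → write 0, move +1, go to p1
p1 | BBB00[0]1B   read 0 → write 1, move -1, go to p0
p0 | BBB0[0]11B   read 0 → write B, move +1, go to p0
p0 | BBB0B[1]1B   read 1 → write 0, move +1, go to p1
p1 | BBB0B0[1]B   read 1 → write 0, move +1, go to p1
p1 | BBB0B00[B]
M halts after 15 transitions.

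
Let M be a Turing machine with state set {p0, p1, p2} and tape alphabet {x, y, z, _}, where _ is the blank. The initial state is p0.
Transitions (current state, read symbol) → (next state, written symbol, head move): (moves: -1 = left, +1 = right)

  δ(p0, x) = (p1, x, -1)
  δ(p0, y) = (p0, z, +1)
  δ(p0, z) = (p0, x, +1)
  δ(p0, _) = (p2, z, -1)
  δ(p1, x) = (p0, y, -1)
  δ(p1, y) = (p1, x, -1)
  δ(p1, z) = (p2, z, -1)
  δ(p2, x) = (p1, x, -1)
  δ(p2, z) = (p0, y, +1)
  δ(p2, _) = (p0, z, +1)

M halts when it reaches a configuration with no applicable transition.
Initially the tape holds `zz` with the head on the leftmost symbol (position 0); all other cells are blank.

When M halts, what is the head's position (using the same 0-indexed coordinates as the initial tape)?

state=p0 head=0 tape=____[z]z_   (p0,z)→(p0,x,+1)
state=p0 head=1 tape=____x[z]_   (p0,z)→(p0,x,+1)
state=p0 head=2 tape=____xx[_]   (p0,_)→(p2,z,-1)
state=p2 head=1 tape=____x[x]z   (p2,x)→(p1,x,-1)
state=p1 head=0 tape=____[x]xz   (p1,x)→(p0,y,-1)
state=p0 head=-1 tape=___[_]yxz   (p0,_)→(p2,z,-1)
state=p2 head=-2 tape=__[_]zyxz   (p2,_)→(p0,z,+1)
state=p0 head=-1 tape=__z[z]yxz   (p0,z)→(p0,x,+1)
state=p0 head=0 tape=__zx[y]xz   (p0,y)→(p0,z,+1)
state=p0 head=1 tape=__zxz[x]z   (p0,x)→(p1,x,-1)
state=p1 head=0 tape=__zx[z]xz   (p1,z)→(p2,z,-1)
state=p2 head=-1 tape=__z[x]zxz   (p2,x)→(p1,x,-1)
state=p1 head=-2 tape=__[z]xzxz   (p1,z)→(p2,z,-1)
state=p2 head=-3 tape=_[_]zxzxz   (p2,_)→(p0,z,+1)
state=p0 head=-2 tape=_z[z]xzxz   (p0,z)→(p0,x,+1)
state=p0 head=-1 tape=_zx[x]zxz   (p0,x)→(p1,x,-1)
state=p1 head=-2 tape=_z[x]xzxz   (p1,x)→(p0,y,-1)
state=p0 head=-3 tape=_[z]yxzxz   (p0,z)→(p0,x,+1)
state=p0 head=-2 tape=_x[y]xzxz   (p0,y)→(p0,z,+1)
state=p0 head=-1 tape=_xz[x]zxz   (p0,x)→(p1,x,-1)
state=p1 head=-2 tape=_x[z]xzxz   (p1,z)→(p2,z,-1)
state=p2 head=-3 tape=_[x]zxzxz   (p2,x)→(p1,x,-1)
state=p1 head=-4 tape=[_]xzxzxz
At halt the head is at cell -4.

-4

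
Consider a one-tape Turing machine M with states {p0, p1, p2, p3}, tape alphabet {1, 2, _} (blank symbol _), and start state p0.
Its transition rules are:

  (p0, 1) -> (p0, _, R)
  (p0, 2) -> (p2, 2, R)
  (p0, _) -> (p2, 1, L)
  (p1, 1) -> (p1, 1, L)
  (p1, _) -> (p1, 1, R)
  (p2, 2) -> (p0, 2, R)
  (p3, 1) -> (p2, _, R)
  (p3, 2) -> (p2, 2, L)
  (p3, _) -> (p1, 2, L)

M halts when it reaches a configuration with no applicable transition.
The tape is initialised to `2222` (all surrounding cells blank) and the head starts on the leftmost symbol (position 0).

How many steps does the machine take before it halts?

state=p0 head=0 tape=[2]222__   (p0,2)→(p2,2,R)
state=p2 head=1 tape=2[2]22__   (p2,2)→(p0,2,R)
state=p0 head=2 tape=22[2]2__   (p0,2)→(p2,2,R)
state=p2 head=3 tape=222[2]__   (p2,2)→(p0,2,R)
state=p0 head=4 tape=2222[_]_   (p0,_)→(p2,1,L)
state=p2 head=3 tape=222[2]1_   (p2,2)→(p0,2,R)
state=p0 head=4 tape=2222[1]_   (p0,1)→(p0,_,R)
state=p0 head=5 tape=2222_[_]   (p0,_)→(p2,1,L)
state=p2 head=4 tape=2222[_]1
M halts after 8 transitions.

8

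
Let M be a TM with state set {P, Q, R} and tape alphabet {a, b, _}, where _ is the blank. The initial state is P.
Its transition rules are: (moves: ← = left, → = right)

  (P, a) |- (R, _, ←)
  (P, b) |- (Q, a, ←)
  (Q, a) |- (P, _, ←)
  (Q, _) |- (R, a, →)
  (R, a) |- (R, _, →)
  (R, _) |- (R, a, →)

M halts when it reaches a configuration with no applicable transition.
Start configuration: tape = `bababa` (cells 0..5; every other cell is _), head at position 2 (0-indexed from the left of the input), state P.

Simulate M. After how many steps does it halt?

state=P head=2 tape=_ba[b]aba   (P,b)→(Q,a,←)
state=Q head=1 tape=_b[a]aaba   (Q,a)→(P,_,←)
state=P head=0 tape=_[b]_aaba   (P,b)→(Q,a,←)
state=Q head=-1 tape=[_]a_aaba   (Q,_)→(R,a,→)
state=R head=0 tape=a[a]_aaba   (R,a)→(R,_,→)
state=R head=1 tape=a_[_]aaba   (R,_)→(R,a,→)
state=R head=2 tape=a_a[a]aba   (R,a)→(R,_,→)
state=R head=3 tape=a_a_[a]ba   (R,a)→(R,_,→)
state=R head=4 tape=a_a__[b]a
M halts after 8 transitions.

8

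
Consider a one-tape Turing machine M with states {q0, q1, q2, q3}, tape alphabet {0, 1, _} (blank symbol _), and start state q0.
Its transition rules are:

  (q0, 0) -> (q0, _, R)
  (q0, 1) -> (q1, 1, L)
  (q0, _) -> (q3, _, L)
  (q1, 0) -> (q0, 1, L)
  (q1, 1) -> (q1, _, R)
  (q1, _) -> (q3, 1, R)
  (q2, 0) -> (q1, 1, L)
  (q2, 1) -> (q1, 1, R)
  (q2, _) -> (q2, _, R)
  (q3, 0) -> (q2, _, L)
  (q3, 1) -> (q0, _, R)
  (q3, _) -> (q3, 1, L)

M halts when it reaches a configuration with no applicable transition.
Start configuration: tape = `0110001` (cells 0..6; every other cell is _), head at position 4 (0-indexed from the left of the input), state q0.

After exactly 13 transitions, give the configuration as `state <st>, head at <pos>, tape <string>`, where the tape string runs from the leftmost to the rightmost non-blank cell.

state q3, head at 5, tape 0110_11

q0 | 0110[0]01_   read 0 → write _, move R, go to q0
q0 | 0110_[0]1_   read 0 → write _, move R, go to q0
q0 | 0110__[1]_   read 1 → write 1, move L, go to q1
q1 | 0110_[_]1_   read _ → write 1, move R, go to q3
q3 | 0110_1[1]_   read 1 → write _, move R, go to q0
q0 | 0110_1_[_]   read _ → write _, move L, go to q3
q3 | 0110_1[_]_   read _ → write 1, move L, go to q3
q3 | 0110_[1]1_   read 1 → write _, move R, go to q0
q0 | 0110__[1]_   read 1 → write 1, move L, go to q1
q1 | 0110_[_]1_   read _ → write 1, move R, go to q3
q3 | 0110_1[1]_   read 1 → write _, move R, go to q0
q0 | 0110_1_[_]   read _ → write _, move L, go to q3
q3 | 0110_1[_]_   read _ → write 1, move L, go to q3
q3 | 0110_[1]1_
After 13 steps: state q3, head at 5, tape 0110_11.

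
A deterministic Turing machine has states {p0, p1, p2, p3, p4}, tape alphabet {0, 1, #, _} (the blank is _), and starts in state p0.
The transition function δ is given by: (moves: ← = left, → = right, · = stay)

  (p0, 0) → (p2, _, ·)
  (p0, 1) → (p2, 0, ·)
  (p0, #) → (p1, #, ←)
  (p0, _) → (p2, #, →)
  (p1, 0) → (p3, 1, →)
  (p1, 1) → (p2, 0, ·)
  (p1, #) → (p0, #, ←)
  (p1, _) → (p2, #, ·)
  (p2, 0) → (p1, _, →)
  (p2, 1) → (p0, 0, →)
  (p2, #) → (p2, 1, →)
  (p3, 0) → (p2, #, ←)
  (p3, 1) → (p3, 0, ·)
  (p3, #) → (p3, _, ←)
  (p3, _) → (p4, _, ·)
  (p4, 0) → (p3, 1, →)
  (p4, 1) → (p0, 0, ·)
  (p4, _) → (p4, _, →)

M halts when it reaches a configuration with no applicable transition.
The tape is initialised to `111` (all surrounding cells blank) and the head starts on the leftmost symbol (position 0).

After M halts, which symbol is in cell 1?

p0 | [1]11__   read 1 → write 0, move ·, go to p2
p2 | [0]11__   read 0 → write _, move →, go to p1
p1 | _[1]1__   read 1 → write 0, move ·, go to p2
p2 | _[0]1__   read 0 → write _, move →, go to p1
p1 | __[1]__   read 1 → write 0, move ·, go to p2
p2 | __[0]__   read 0 → write _, move →, go to p1
p1 | ___[_]_   read _ → write #, move ·, go to p2
p2 | ___[#]_   read # → write 1, move →, go to p2
p2 | ___1[_]
Cell 1 holds _ when M halts.

_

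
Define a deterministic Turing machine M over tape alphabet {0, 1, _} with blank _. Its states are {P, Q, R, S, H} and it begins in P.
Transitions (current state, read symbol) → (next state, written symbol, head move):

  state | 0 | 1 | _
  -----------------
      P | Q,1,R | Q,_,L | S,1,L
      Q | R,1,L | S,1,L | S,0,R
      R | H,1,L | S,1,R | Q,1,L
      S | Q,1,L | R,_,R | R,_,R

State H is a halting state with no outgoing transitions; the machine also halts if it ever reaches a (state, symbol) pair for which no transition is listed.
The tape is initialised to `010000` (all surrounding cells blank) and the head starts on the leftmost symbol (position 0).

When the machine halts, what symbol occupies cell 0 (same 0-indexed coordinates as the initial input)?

state=P head=0 tape=[0]10000   (P,0)→(Q,1,R)
state=Q head=1 tape=1[1]0000   (Q,1)→(S,1,L)
state=S head=0 tape=[1]10000   (S,1)→(R,_,R)
state=R head=1 tape=_[1]0000   (R,1)→(S,1,R)
state=S head=2 tape=_1[0]000   (S,0)→(Q,1,L)
state=Q head=1 tape=_[1]1000   (Q,1)→(S,1,L)
state=S head=0 tape=[_]11000   (S,_)→(R,_,R)
state=R head=1 tape=_[1]1000   (R,1)→(S,1,R)
state=S head=2 tape=_1[1]000   (S,1)→(R,_,R)
state=R head=3 tape=_1_[0]00   (R,0)→(H,1,L)
state=H head=2 tape=_1[_]100
Cell 0 holds _ when M halts.

_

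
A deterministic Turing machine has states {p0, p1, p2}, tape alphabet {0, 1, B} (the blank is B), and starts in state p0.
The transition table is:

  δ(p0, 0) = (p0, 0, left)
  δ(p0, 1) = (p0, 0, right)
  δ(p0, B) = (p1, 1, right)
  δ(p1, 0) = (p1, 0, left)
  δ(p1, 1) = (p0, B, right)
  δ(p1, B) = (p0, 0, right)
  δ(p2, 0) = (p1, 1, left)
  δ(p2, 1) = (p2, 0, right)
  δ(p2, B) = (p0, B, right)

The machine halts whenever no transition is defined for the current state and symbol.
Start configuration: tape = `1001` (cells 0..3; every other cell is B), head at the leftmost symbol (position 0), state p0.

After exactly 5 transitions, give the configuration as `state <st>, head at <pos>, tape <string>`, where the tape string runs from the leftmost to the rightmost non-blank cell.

state=p0 head=0 tape=B[1]001   (p0,1)→(p0,0,right)
state=p0 head=1 tape=B0[0]01   (p0,0)→(p0,0,left)
state=p0 head=0 tape=B[0]001   (p0,0)→(p0,0,left)
state=p0 head=-1 tape=[B]0001   (p0,B)→(p1,1,right)
state=p1 head=0 tape=1[0]001   (p1,0)→(p1,0,left)
state=p1 head=-1 tape=[1]0001
After 5 steps: state p1, head at -1, tape 10001.

state p1, head at -1, tape 10001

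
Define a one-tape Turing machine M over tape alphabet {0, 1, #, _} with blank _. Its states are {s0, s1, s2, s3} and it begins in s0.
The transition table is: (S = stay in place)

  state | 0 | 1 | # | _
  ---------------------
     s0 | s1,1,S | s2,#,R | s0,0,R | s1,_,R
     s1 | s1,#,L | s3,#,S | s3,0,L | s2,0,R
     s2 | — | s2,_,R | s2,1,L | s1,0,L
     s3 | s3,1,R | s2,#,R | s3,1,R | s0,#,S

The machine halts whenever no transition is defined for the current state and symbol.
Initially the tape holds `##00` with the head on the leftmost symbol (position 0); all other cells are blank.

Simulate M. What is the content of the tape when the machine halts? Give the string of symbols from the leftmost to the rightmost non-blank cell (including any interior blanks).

00110010

s0 | [#]#00____   read # → write 0, move R, go to s0
s0 | 0[#]00____   read # → write 0, move R, go to s0
s0 | 00[0]0____   read 0 → write 1, move S, go to s1
s1 | 00[1]0____   read 1 → write #, move S, go to s3
s3 | 00[#]0____   read # → write 1, move R, go to s3
s3 | 001[0]____   read 0 → write 1, move R, go to s3
s3 | 0011[_]___   read _ → write #, move S, go to s0
s0 | 0011[#]___   read # → write 0, move R, go to s0
s0 | 00110[_]__   read _ → write _, move R, go to s1
s1 | 00110_[_]_   read _ → write 0, move R, go to s2
s2 | 00110_0[_]   read _ → write 0, move L, go to s1
s1 | 00110_[0]0   read 0 → write #, move L, go to s1
s1 | 00110[_]#0   read _ → write 0, move R, go to s2
s2 | 001100[#]0   read # → write 1, move L, go to s2
s2 | 00110[0]10
The non-blank tape span at halt is 00110010.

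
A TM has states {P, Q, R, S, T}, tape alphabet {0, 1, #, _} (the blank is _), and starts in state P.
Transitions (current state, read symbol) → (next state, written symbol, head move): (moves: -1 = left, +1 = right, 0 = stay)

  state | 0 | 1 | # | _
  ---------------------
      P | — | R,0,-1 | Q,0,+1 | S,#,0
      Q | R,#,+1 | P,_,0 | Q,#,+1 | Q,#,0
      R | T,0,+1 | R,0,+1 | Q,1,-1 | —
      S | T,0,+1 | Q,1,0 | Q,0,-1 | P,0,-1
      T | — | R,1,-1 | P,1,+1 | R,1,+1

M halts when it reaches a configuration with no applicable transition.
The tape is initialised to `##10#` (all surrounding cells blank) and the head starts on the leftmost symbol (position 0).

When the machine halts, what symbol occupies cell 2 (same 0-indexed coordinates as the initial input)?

#

P | [#]#10#_   read # → write 0, move +1, go to Q
Q | 0[#]10#_   read # → write #, move +1, go to Q
Q | 0#[1]0#_   read 1 → write _, move 0, go to P
P | 0#[_]0#_   read _ → write #, move 0, go to S
S | 0#[#]0#_   read # → write 0, move -1, go to Q
Q | 0[#]00#_   read # → write #, move +1, go to Q
Q | 0#[0]0#_   read 0 → write #, move +1, go to R
R | 0##[0]#_   read 0 → write 0, move +1, go to T
T | 0##0[#]_   read # → write 1, move +1, go to P
P | 0##01[_]   read _ → write #, move 0, go to S
S | 0##01[#]   read # → write 0, move -1, go to Q
Q | 0##0[1]0   read 1 → write _, move 0, go to P
P | 0##0[_]0   read _ → write #, move 0, go to S
S | 0##0[#]0   read # → write 0, move -1, go to Q
Q | 0##[0]00   read 0 → write #, move +1, go to R
R | 0###[0]0   read 0 → write 0, move +1, go to T
T | 0###0[0]
Cell 2 holds # when M halts.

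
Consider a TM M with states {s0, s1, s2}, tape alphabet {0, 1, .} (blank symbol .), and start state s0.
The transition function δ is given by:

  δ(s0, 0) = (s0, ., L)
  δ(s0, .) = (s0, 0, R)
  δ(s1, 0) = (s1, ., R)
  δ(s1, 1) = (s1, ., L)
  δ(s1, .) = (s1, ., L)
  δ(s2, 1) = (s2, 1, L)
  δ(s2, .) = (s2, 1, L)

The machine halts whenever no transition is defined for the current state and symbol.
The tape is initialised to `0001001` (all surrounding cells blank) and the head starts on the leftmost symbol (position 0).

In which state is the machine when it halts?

s0

s0 | ...[0]001001   read 0 → write ., move L, go to s0
s0 | ..[.].001001   read . → write 0, move R, go to s0
s0 | ..0[.]001001   read . → write 0, move R, go to s0
s0 | ..00[0]01001   read 0 → write ., move L, go to s0
s0 | ..0[0].01001   read 0 → write ., move L, go to s0
s0 | ..[0]..01001   read 0 → write ., move L, go to s0
s0 | .[.]...01001   read . → write 0, move R, go to s0
s0 | .0[.]..01001   read . → write 0, move R, go to s0
s0 | .00[.].01001   read . → write 0, move R, go to s0
s0 | .000[.]01001   read . → write 0, move R, go to s0
s0 | .0000[0]1001   read 0 → write ., move L, go to s0
s0 | .000[0].1001   read 0 → write ., move L, go to s0
s0 | .00[0]..1001   read 0 → write ., move L, go to s0
s0 | .0[0]...1001   read 0 → write ., move L, go to s0
s0 | .[0]....1001   read 0 → write ., move L, go to s0
s0 | [.].....1001   read . → write 0, move R, go to s0
s0 | 0[.]....1001   read . → write 0, move R, go to s0
s0 | 00[.]...1001   read . → write 0, move R, go to s0
s0 | 000[.]..1001   read . → write 0, move R, go to s0
s0 | 0000[.].1001   read . → write 0, move R, go to s0
s0 | 00000[.]1001   read . → write 0, move R, go to s0
s0 | 000000[1]001
No transition is defined for (s0, 1); M halts in state s0.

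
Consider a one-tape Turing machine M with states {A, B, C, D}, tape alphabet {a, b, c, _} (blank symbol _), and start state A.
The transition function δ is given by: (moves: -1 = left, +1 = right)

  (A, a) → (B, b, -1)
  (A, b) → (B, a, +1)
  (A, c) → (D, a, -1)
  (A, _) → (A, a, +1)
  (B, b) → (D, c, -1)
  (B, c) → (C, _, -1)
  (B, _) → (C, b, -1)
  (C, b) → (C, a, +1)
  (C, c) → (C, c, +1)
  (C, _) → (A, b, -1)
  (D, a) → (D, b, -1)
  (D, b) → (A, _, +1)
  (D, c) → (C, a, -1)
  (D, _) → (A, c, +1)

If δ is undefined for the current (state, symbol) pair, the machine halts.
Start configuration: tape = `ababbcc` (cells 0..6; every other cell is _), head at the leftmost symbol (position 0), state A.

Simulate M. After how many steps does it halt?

state=A head=0 tape=______[a]babbcc   (A,a)→(B,b,-1)
state=B head=-1 tape=_____[_]bbabbcc   (B,_)→(C,b,-1)
state=C head=-2 tape=____[_]bbbabbcc   (C,_)→(A,b,-1)
state=A head=-3 tape=___[_]bbbbabbcc   (A,_)→(A,a,+1)
state=A head=-2 tape=___a[b]bbbabbcc   (A,b)→(B,a,+1)
state=B head=-1 tape=___aa[b]bbabbcc   (B,b)→(D,c,-1)
state=D head=-2 tape=___a[a]cbbabbcc   (D,a)→(D,b,-1)
state=D head=-3 tape=___[a]bcbbabbcc   (D,a)→(D,b,-1)
state=D head=-4 tape=__[_]bbcbbabbcc   (D,_)→(A,c,+1)
state=A head=-3 tape=__c[b]bcbbabbcc   (A,b)→(B,a,+1)
state=B head=-2 tape=__ca[b]cbbabbcc   (B,b)→(D,c,-1)
state=D head=-3 tape=__c[a]ccbbabbcc   (D,a)→(D,b,-1)
state=D head=-4 tape=__[c]bccbbabbcc   (D,c)→(C,a,-1)
state=C head=-5 tape=_[_]abccbbabbcc   (C,_)→(A,b,-1)
state=A head=-6 tape=[_]babccbbabbcc   (A,_)→(A,a,+1)
state=A head=-5 tape=a[b]abccbbabbcc   (A,b)→(B,a,+1)
state=B head=-4 tape=aa[a]bccbbabbcc
M halts after 16 transitions.

16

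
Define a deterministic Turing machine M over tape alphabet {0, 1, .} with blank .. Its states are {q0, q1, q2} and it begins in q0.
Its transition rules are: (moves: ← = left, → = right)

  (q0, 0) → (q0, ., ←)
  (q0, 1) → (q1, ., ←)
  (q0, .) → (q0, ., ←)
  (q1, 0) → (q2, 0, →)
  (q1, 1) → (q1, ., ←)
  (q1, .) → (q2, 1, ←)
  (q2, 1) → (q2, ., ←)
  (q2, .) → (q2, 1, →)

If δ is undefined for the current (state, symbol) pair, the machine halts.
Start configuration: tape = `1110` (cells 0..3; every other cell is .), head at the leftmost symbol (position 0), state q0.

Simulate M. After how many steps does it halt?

35

q0 | .....[1]110   read 1 → write ., move ←, go to q1
q1 | ....[.].110   read . → write 1, move ←, go to q2
q2 | ...[.]1.110   read . → write 1, move →, go to q2
q2 | ...1[1].110   read 1 → write ., move ←, go to q2
q2 | ...[1]..110   read 1 → write ., move ←, go to q2
q2 | ..[.]...110   read . → write 1, move →, go to q2
q2 | ..1[.]..110   read . → write 1, move →, go to q2
q2 | ..11[.].110   read . → write 1, move →, go to q2
q2 | ..111[.]110   read . → write 1, move →, go to q2
q2 | ..1111[1]10   read 1 → write ., move ←, go to q2
q2 | ..111[1].10   read 1 → write ., move ←, go to q2
q2 | ..11[1]..10   read 1 → write ., move ←, go to q2
q2 | ..1[1]...10   read 1 → write ., move ←, go to q2
q2 | ..[1]....10   read 1 → write ., move ←, go to q2
q2 | .[.].....10   read . → write 1, move →, go to q2
q2 | .1[.]....10   read . → write 1, move →, go to q2
q2 | .11[.]...10   read . → write 1, move →, go to q2
q2 | .111[.]..10   read . → write 1, move →, go to q2
q2 | .1111[.].10   read . → write 1, move →, go to q2
q2 | .11111[.]10   read . → write 1, move →, go to q2
q2 | .111111[1]0   read 1 → write ., move ←, go to q2
q2 | .11111[1].0   read 1 → write ., move ←, go to q2
q2 | .1111[1]..0   read 1 → write ., move ←, go to q2
q2 | .111[1]...0   read 1 → write ., move ←, go to q2
q2 | .11[1]....0   read 1 → write ., move ←, go to q2
q2 | .1[1].....0   read 1 → write ., move ←, go to q2
q2 | .[1]......0   read 1 → write ., move ←, go to q2
q2 | [.].......0   read . → write 1, move →, go to q2
q2 | 1[.]......0   read . → write 1, move →, go to q2
q2 | 11[.].....0   read . → write 1, move →, go to q2
q2 | 111[.]....0   read . → write 1, move →, go to q2
q2 | 1111[.]...0   read . → write 1, move →, go to q2
q2 | 11111[.]..0   read . → write 1, move →, go to q2
q2 | 111111[.].0   read . → write 1, move →, go to q2
q2 | 1111111[.]0   read . → write 1, move →, go to q2
q2 | 11111111[0]
M halts after 35 transitions.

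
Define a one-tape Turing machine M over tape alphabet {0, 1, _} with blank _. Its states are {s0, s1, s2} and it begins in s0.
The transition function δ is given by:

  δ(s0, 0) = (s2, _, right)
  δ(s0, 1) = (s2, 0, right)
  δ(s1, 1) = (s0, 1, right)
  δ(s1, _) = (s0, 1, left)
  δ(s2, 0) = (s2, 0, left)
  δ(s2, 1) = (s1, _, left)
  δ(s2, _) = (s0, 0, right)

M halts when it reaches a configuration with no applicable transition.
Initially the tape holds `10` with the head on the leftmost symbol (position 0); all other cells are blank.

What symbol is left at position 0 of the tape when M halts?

state=s0 head=0 tape=_[1]0__   (s0,1)→(s2,0,right)
state=s2 head=1 tape=_0[0]__   (s2,0)→(s2,0,left)
state=s2 head=0 tape=_[0]0__   (s2,0)→(s2,0,left)
state=s2 head=-1 tape=[_]00__   (s2,_)→(s0,0,right)
state=s0 head=0 tape=0[0]0__   (s0,0)→(s2,_,right)
state=s2 head=1 tape=0_[0]__   (s2,0)→(s2,0,left)
state=s2 head=0 tape=0[_]0__   (s2,_)→(s0,0,right)
state=s0 head=1 tape=00[0]__   (s0,0)→(s2,_,right)
state=s2 head=2 tape=00_[_]_   (s2,_)→(s0,0,right)
state=s0 head=3 tape=00_0[_]
Cell 0 holds 0 when M halts.

0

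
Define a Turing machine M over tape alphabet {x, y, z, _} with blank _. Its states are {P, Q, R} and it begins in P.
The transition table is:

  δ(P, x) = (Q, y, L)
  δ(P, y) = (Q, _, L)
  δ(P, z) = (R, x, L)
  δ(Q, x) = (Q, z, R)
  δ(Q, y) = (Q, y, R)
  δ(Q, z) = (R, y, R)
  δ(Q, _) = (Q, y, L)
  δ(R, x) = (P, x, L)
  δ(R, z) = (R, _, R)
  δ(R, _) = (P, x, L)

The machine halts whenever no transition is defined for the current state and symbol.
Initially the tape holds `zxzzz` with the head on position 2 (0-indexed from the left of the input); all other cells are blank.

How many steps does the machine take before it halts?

4

state=P head=2 tape=__zx[z]zz   (P,z)→(R,x,L)
state=R head=1 tape=__z[x]xzz   (R,x)→(P,x,L)
state=P head=0 tape=__[z]xxzz   (P,z)→(R,x,L)
state=R head=-1 tape=_[_]xxxzz   (R,_)→(P,x,L)
state=P head=-2 tape=[_]xxxxzz
M halts after 4 transitions.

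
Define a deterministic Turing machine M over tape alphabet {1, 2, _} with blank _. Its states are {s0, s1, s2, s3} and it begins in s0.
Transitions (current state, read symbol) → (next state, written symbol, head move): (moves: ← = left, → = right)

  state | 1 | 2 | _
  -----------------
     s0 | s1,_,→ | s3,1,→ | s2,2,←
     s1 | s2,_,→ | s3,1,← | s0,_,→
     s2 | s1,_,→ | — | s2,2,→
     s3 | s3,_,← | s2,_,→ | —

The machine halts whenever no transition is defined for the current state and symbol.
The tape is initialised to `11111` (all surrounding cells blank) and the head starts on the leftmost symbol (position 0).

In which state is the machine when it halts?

s2

state=s0 head=0 tape=[1]1111__   (s0,1)→(s1,_,→)
state=s1 head=1 tape=_[1]111__   (s1,1)→(s2,_,→)
state=s2 head=2 tape=__[1]11__   (s2,1)→(s1,_,→)
state=s1 head=3 tape=___[1]1__   (s1,1)→(s2,_,→)
state=s2 head=4 tape=____[1]__   (s2,1)→(s1,_,→)
state=s1 head=5 tape=_____[_]_   (s1,_)→(s0,_,→)
state=s0 head=6 tape=______[_]   (s0,_)→(s2,2,←)
state=s2 head=5 tape=_____[_]2   (s2,_)→(s2,2,→)
state=s2 head=6 tape=_____2[2]
No transition is defined for (s2, 2); M halts in state s2.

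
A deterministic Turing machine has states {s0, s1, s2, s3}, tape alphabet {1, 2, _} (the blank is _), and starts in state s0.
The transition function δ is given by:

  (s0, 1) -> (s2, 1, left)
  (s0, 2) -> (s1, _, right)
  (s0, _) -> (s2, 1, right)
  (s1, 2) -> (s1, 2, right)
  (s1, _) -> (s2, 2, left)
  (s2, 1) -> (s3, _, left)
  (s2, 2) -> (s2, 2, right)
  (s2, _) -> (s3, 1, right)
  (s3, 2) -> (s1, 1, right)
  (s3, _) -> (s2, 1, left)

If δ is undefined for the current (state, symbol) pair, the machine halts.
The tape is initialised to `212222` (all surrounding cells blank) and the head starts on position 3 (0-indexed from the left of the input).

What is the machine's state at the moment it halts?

s3

s0 | 212[2]22___   read 2 → write _, move right, go to s1
s1 | 212_[2]2___   read 2 → write 2, move right, go to s1
s1 | 212_2[2]___   read 2 → write 2, move right, go to s1
s1 | 212_22[_]__   read _ → write 2, move left, go to s2
s2 | 212_2[2]2__   read 2 → write 2, move right, go to s2
s2 | 212_22[2]__   read 2 → write 2, move right, go to s2
s2 | 212_222[_]_   read _ → write 1, move right, go to s3
s3 | 212_2221[_]   read _ → write 1, move left, go to s2
s2 | 212_222[1]1   read 1 → write _, move left, go to s3
s3 | 212_22[2]_1   read 2 → write 1, move right, go to s1
s1 | 212_221[_]1   read _ → write 2, move left, go to s2
s2 | 212_22[1]21   read 1 → write _, move left, go to s3
s3 | 212_2[2]_21   read 2 → write 1, move right, go to s1
s1 | 212_21[_]21   read _ → write 2, move left, go to s2
s2 | 212_2[1]221   read 1 → write _, move left, go to s3
s3 | 212_[2]_221   read 2 → write 1, move right, go to s1
s1 | 212_1[_]221   read _ → write 2, move left, go to s2
s2 | 212_[1]2221   read 1 → write _, move left, go to s3
s3 | 212[_]_2221   read _ → write 1, move left, go to s2
s2 | 21[2]1_2221   read 2 → write 2, move right, go to s2
s2 | 212[1]_2221   read 1 → write _, move left, go to s3
s3 | 21[2]__2221   read 2 → write 1, move right, go to s1
s1 | 211[_]_2221   read _ → write 2, move left, go to s2
s2 | 21[1]2_2221   read 1 → write _, move left, go to s3
s3 | 2[1]_2_2221
No transition is defined for (s3, 1); M halts in state s3.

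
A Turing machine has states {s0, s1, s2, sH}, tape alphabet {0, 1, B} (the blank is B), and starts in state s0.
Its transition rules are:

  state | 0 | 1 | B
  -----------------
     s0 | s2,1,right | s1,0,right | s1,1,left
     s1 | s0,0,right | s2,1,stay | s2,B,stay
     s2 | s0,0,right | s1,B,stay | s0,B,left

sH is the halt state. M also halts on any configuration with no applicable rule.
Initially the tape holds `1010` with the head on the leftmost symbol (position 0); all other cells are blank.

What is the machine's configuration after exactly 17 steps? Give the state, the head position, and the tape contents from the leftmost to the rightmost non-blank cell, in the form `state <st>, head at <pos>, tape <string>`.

state s1, head at 5, tape 00000

s0 | [1]010BB   read 1 → write 0, move right, go to s1
s1 | 0[0]10BB   read 0 → write 0, move right, go to s0
s0 | 00[1]0BB   read 1 → write 0, move right, go to s1
s1 | 000[0]BB   read 0 → write 0, move right, go to s0
s0 | 0000[B]B   read B → write 1, move left, go to s1
s1 | 000[0]1B   read 0 → write 0, move right, go to s0
s0 | 0000[1]B   read 1 → write 0, move right, go to s1
s1 | 00000[B]   read B → write B, move stay, go to s2
s2 | 00000[B]   read B → write B, move left, go to s0
s0 | 0000[0]B   read 0 → write 1, move right, go to s2
s2 | 00001[B]   read B → write B, move left, go to s0
s0 | 0000[1]B   read 1 → write 0, move right, go to s1
s1 | 00000[B]   read B → write B, move stay, go to s2
s2 | 00000[B]   read B → write B, move left, go to s0
s0 | 0000[0]B   read 0 → write 1, move right, go to s2
s2 | 00001[B]   read B → write B, move left, go to s0
s0 | 0000[1]B   read 1 → write 0, move right, go to s1
s1 | 00000[B]
After 17 steps: state s1, head at 5, tape 00000.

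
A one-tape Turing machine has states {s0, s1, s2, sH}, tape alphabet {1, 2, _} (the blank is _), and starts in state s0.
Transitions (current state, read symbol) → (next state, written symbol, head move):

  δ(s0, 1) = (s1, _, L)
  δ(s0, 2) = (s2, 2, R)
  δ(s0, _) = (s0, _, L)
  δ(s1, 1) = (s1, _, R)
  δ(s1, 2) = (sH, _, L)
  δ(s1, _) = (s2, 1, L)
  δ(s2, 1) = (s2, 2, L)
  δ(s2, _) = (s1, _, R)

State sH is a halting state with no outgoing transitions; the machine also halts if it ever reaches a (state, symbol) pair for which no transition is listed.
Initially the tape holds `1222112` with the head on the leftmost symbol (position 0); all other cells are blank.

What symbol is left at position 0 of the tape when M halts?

state=s0 head=0 tape=__[1]222112   (s0,1)→(s1,_,L)
state=s1 head=-1 tape=_[_]_222112   (s1,_)→(s2,1,L)
state=s2 head=-2 tape=[_]1_222112   (s2,_)→(s1,_,R)
state=s1 head=-1 tape=_[1]_222112   (s1,1)→(s1,_,R)
state=s1 head=0 tape=__[_]222112   (s1,_)→(s2,1,L)
state=s2 head=-1 tape=_[_]1222112   (s2,_)→(s1,_,R)
state=s1 head=0 tape=__[1]222112   (s1,1)→(s1,_,R)
state=s1 head=1 tape=___[2]22112   (s1,2)→(sH,_,L)
state=sH head=0 tape=__[_]_22112
Cell 0 holds _ when M halts.

_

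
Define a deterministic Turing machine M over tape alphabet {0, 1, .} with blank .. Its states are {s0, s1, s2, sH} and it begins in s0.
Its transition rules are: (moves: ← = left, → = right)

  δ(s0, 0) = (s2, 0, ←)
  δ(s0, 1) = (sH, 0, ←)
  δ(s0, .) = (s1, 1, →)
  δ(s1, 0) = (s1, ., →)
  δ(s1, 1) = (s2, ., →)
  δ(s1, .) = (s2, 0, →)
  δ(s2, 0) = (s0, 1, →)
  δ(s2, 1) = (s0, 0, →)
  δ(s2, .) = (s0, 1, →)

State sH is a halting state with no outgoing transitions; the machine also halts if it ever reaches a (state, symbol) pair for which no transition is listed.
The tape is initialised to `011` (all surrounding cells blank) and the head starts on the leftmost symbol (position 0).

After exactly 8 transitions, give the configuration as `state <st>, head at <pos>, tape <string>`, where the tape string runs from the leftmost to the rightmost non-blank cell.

state=s0 head=0 tape=.[0]11   (s0,0)→(s2,0,←)
state=s2 head=-1 tape=[.]011   (s2,.)→(s0,1,→)
state=s0 head=0 tape=1[0]11   (s0,0)→(s2,0,←)
state=s2 head=-1 tape=[1]011   (s2,1)→(s0,0,→)
state=s0 head=0 tape=0[0]11   (s0,0)→(s2,0,←)
state=s2 head=-1 tape=[0]011   (s2,0)→(s0,1,→)
state=s0 head=0 tape=1[0]11   (s0,0)→(s2,0,←)
state=s2 head=-1 tape=[1]011   (s2,1)→(s0,0,→)
state=s0 head=0 tape=0[0]11
After 8 steps: state s0, head at 0, tape 0011.

state s0, head at 0, tape 0011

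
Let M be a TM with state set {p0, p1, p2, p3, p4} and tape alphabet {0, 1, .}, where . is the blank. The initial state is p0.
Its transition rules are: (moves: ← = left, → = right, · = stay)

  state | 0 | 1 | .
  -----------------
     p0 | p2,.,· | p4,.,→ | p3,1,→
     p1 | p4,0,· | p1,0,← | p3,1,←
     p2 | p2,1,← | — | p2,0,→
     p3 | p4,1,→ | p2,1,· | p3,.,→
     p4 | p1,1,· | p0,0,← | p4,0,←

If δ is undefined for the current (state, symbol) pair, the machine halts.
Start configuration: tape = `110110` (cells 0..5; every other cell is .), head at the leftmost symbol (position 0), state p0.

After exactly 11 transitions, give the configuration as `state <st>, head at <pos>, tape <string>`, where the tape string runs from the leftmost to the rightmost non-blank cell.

state p2, head at -1, tape 1000110

p0 | ..[1]10110   read 1 → write ., move →, go to p4
p4 | ...[1]0110   read 1 → write 0, move ←, go to p0
p0 | ..[.]00110   read . → write 1, move →, go to p3
p3 | ..1[0]0110   read 0 → write 1, move →, go to p4
p4 | ..11[0]110   read 0 → write 1, move ·, go to p1
p1 | ..11[1]110   read 1 → write 0, move ←, go to p1
p1 | ..1[1]0110   read 1 → write 0, move ←, go to p1
p1 | ..[1]00110   read 1 → write 0, move ←, go to p1
p1 | .[.]000110   read . → write 1, move ←, go to p3
p3 | [.]1000110   read . → write ., move →, go to p3
p3 | .[1]000110   read 1 → write 1, move ·, go to p2
p2 | .[1]000110
After 11 steps: state p2, head at -1, tape 1000110.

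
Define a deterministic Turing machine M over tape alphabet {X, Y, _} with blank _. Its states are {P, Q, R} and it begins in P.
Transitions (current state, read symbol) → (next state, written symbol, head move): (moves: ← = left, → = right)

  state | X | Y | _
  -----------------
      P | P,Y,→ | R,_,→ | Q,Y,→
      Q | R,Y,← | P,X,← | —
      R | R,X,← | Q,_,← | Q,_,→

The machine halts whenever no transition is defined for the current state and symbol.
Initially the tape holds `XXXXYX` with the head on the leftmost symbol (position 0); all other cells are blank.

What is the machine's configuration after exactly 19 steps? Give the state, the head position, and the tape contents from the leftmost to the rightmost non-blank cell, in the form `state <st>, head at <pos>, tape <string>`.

state=P head=0 tape=[X]XXXYX   (P,X)→(P,Y,→)
state=P head=1 tape=Y[X]XXYX   (P,X)→(P,Y,→)
state=P head=2 tape=YY[X]XYX   (P,X)→(P,Y,→)
state=P head=3 tape=YYY[X]YX   (P,X)→(P,Y,→)
state=P head=4 tape=YYYY[Y]X   (P,Y)→(R,_,→)
state=R head=5 tape=YYYY_[X]   (R,X)→(R,X,←)
state=R head=4 tape=YYYY[_]X   (R,_)→(Q,_,→)
state=Q head=5 tape=YYYY_[X]   (Q,X)→(R,Y,←)
state=R head=4 tape=YYYY[_]Y   (R,_)→(Q,_,→)
state=Q head=5 tape=YYYY_[Y]   (Q,Y)→(P,X,←)
state=P head=4 tape=YYYY[_]X   (P,_)→(Q,Y,→)
state=Q head=5 tape=YYYYY[X]   (Q,X)→(R,Y,←)
state=R head=4 tape=YYYY[Y]Y   (R,Y)→(Q,_,←)
state=Q head=3 tape=YYY[Y]_Y   (Q,Y)→(P,X,←)
state=P head=2 tape=YY[Y]X_Y   (P,Y)→(R,_,→)
state=R head=3 tape=YY_[X]_Y   (R,X)→(R,X,←)
state=R head=2 tape=YY[_]X_Y   (R,_)→(Q,_,→)
state=Q head=3 tape=YY_[X]_Y   (Q,X)→(R,Y,←)
state=R head=2 tape=YY[_]Y_Y   (R,_)→(Q,_,→)
state=Q head=3 tape=YY_[Y]_Y
After 19 steps: state Q, head at 3, tape YY_Y_Y.

state Q, head at 3, tape YY_Y_Y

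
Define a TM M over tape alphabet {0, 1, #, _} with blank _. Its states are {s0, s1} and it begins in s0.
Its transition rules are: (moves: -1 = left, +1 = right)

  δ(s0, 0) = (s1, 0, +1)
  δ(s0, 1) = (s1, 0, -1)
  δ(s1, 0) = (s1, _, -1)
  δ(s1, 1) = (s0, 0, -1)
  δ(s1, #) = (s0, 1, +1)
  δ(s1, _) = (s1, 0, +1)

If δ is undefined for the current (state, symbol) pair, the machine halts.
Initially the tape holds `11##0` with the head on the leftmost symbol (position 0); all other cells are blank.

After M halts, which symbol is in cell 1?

0

state=s0 head=0 tape=___[1]1##0   (s0,1)→(s1,0,-1)
state=s1 head=-1 tape=__[_]01##0   (s1,_)→(s1,0,+1)
state=s1 head=0 tape=__0[0]1##0   (s1,0)→(s1,_,-1)
state=s1 head=-1 tape=__[0]_1##0   (s1,0)→(s1,_,-1)
state=s1 head=-2 tape=_[_]__1##0   (s1,_)→(s1,0,+1)
state=s1 head=-1 tape=_0[_]_1##0   (s1,_)→(s1,0,+1)
state=s1 head=0 tape=_00[_]1##0   (s1,_)→(s1,0,+1)
state=s1 head=1 tape=_000[1]##0   (s1,1)→(s0,0,-1)
state=s0 head=0 tape=_00[0]0##0   (s0,0)→(s1,0,+1)
state=s1 head=1 tape=_000[0]##0   (s1,0)→(s1,_,-1)
state=s1 head=0 tape=_00[0]_##0   (s1,0)→(s1,_,-1)
state=s1 head=-1 tape=_0[0]__##0   (s1,0)→(s1,_,-1)
state=s1 head=-2 tape=_[0]___##0   (s1,0)→(s1,_,-1)
state=s1 head=-3 tape=[_]____##0   (s1,_)→(s1,0,+1)
state=s1 head=-2 tape=0[_]___##0   (s1,_)→(s1,0,+1)
state=s1 head=-1 tape=00[_]__##0   (s1,_)→(s1,0,+1)
state=s1 head=0 tape=000[_]_##0   (s1,_)→(s1,0,+1)
state=s1 head=1 tape=0000[_]##0   (s1,_)→(s1,0,+1)
state=s1 head=2 tape=00000[#]#0   (s1,#)→(s0,1,+1)
state=s0 head=3 tape=000001[#]0
Cell 1 holds 0 when M halts.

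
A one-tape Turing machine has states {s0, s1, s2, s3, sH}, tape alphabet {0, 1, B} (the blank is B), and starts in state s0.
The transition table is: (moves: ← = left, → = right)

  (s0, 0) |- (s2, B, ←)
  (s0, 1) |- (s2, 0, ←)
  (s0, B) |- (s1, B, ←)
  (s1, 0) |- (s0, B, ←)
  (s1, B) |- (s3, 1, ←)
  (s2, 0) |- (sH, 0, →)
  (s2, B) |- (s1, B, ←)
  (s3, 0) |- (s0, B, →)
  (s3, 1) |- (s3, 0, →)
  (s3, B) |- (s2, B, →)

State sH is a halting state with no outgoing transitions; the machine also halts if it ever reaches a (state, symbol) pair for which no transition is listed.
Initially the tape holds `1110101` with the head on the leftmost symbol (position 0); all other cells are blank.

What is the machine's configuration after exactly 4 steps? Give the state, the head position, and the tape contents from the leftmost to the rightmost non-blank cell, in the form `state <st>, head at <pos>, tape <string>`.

state=s0 head=0 tape=BBB[1]110101   (s0,1)→(s2,0,←)
state=s2 head=-1 tape=BB[B]0110101   (s2,B)→(s1,B,←)
state=s1 head=-2 tape=B[B]B0110101   (s1,B)→(s3,1,←)
state=s3 head=-3 tape=[B]1B0110101   (s3,B)→(s2,B,→)
state=s2 head=-2 tape=B[1]B0110101
After 4 steps: state s2, head at -2, tape 1B0110101.

state s2, head at -2, tape 1B0110101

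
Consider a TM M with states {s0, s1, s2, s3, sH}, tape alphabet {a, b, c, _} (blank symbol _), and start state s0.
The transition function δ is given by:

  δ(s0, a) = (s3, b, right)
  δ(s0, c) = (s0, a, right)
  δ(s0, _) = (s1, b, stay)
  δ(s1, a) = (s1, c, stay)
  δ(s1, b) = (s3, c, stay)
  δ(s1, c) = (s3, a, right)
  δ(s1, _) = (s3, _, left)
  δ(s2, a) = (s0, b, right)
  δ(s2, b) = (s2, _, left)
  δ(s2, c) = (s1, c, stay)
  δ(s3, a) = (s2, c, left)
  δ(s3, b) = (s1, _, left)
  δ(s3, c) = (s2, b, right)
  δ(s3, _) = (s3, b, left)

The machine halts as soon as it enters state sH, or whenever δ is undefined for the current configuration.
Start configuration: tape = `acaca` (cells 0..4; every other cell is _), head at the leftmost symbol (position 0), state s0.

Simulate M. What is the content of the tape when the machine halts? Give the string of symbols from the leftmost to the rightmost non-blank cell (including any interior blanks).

state=s0 head=0 tape=_[a]caca_   (s0,a)→(s3,b,right)
state=s3 head=1 tape=_b[c]aca_   (s3,c)→(s2,b,right)
state=s2 head=2 tape=_bb[a]ca_   (s2,a)→(s0,b,right)
state=s0 head=3 tape=_bbb[c]a_   (s0,c)→(s0,a,right)
state=s0 head=4 tape=_bbba[a]_   (s0,a)→(s3,b,right)
state=s3 head=5 tape=_bbbab[_]   (s3,_)→(s3,b,left)
state=s3 head=4 tape=_bbba[b]b   (s3,b)→(s1,_,left)
state=s1 head=3 tape=_bbb[a]_b   (s1,a)→(s1,c,stay)
state=s1 head=3 tape=_bbb[c]_b   (s1,c)→(s3,a,right)
state=s3 head=4 tape=_bbba[_]b   (s3,_)→(s3,b,left)
state=s3 head=3 tape=_bbb[a]bb   (s3,a)→(s2,c,left)
state=s2 head=2 tape=_bb[b]cbb   (s2,b)→(s2,_,left)
state=s2 head=1 tape=_b[b]_cbb   (s2,b)→(s2,_,left)
state=s2 head=0 tape=_[b]__cbb   (s2,b)→(s2,_,left)
state=s2 head=-1 tape=[_]___cbb
The non-blank tape span at halt is cbb.

cbb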